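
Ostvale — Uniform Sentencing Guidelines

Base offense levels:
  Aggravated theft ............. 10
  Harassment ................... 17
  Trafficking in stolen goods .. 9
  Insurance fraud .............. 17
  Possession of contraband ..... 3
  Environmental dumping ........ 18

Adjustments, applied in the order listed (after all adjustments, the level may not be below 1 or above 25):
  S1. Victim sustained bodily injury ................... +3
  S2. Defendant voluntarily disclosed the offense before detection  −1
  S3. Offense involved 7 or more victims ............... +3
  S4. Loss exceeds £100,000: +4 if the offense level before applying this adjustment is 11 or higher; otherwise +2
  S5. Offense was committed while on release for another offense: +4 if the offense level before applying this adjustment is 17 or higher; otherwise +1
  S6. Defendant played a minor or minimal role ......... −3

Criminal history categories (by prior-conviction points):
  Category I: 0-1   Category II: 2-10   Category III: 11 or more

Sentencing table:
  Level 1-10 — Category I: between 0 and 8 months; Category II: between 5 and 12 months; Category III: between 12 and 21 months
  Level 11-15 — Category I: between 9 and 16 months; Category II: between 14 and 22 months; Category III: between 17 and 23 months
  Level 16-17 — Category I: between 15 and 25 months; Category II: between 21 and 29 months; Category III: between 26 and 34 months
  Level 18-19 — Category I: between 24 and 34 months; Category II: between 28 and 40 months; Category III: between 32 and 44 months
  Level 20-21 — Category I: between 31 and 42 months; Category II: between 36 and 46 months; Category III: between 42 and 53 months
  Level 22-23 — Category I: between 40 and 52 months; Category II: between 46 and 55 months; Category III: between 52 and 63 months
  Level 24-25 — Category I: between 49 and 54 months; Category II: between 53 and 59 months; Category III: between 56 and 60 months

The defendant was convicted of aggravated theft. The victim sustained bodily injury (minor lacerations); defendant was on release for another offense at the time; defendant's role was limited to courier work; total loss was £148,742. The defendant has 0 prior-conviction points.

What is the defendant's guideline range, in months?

24-34 months

Base offense level for aggravated theft: 10.
S1 applies: 10 + 3 = 13.
S2 does not apply.
S4 applies (level before this adjustment is 13 ≥ 11, so +4): 13 + 4 = 17.
S5 applies (level before this adjustment is 17 ≥ 17, so +4): 17 + 4 = 21.
S6 applies: 21 − 3 = 18.
Final offense level: 18.
Criminal history: 0 prior points → Category I (0-1).
Level 18 falls in the 18-19 band.
Grid: Level 18-19 × Category I = 24-34 months.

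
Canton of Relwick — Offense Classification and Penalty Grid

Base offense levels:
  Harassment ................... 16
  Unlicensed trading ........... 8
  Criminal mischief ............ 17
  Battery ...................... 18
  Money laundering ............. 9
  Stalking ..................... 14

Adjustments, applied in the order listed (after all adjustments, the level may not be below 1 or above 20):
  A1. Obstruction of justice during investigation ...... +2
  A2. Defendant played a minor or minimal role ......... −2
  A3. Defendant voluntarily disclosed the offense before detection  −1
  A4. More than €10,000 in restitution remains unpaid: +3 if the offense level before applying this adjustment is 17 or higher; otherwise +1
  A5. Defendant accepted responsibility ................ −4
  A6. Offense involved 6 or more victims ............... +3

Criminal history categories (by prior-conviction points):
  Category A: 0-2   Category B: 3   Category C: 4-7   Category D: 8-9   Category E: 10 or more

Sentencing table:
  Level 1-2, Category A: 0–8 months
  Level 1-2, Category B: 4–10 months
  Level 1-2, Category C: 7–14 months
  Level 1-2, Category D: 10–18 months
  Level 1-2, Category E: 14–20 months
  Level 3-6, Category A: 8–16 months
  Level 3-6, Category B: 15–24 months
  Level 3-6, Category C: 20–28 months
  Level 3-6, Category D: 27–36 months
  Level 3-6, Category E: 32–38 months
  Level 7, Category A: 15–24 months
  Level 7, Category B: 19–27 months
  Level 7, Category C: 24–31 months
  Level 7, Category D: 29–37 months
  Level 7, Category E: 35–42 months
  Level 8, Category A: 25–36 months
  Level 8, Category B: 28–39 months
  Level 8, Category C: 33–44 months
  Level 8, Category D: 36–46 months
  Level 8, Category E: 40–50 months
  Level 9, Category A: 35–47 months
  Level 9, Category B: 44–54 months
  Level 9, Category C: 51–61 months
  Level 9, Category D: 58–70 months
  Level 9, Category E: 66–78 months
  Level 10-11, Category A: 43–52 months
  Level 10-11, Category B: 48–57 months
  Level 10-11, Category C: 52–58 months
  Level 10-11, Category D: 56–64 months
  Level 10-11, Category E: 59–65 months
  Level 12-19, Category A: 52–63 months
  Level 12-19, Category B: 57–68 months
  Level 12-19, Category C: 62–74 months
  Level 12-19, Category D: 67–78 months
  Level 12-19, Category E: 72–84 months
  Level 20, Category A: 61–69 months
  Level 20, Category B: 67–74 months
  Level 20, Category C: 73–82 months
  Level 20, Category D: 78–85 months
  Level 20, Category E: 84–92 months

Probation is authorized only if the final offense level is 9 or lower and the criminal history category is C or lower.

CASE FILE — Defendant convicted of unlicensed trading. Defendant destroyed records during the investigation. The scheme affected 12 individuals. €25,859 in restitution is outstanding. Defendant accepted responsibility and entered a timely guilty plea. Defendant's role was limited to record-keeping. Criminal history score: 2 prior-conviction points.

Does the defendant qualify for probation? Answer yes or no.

Yes

Base offense level for unlicensed trading: 8.
A1 applies: 8 + 2 = 10.
A2 applies: 10 − 2 = 8.
A3 does not apply.
A4 applies (level before this adjustment is 8 < 17, so +1): 8 + 1 = 9.
A5 applies: 9 − 4 = 5.
A6 applies: 5 + 3 = 8.
Final offense level: 8.
Criminal history: 2 prior points → Category A (0-2).
Level 8 falls in the 8 band.
Grid: Level 8 × Category A = 25-36 months.
Probation check: level 8 ≤ 9 and category A ≤ C → eligible.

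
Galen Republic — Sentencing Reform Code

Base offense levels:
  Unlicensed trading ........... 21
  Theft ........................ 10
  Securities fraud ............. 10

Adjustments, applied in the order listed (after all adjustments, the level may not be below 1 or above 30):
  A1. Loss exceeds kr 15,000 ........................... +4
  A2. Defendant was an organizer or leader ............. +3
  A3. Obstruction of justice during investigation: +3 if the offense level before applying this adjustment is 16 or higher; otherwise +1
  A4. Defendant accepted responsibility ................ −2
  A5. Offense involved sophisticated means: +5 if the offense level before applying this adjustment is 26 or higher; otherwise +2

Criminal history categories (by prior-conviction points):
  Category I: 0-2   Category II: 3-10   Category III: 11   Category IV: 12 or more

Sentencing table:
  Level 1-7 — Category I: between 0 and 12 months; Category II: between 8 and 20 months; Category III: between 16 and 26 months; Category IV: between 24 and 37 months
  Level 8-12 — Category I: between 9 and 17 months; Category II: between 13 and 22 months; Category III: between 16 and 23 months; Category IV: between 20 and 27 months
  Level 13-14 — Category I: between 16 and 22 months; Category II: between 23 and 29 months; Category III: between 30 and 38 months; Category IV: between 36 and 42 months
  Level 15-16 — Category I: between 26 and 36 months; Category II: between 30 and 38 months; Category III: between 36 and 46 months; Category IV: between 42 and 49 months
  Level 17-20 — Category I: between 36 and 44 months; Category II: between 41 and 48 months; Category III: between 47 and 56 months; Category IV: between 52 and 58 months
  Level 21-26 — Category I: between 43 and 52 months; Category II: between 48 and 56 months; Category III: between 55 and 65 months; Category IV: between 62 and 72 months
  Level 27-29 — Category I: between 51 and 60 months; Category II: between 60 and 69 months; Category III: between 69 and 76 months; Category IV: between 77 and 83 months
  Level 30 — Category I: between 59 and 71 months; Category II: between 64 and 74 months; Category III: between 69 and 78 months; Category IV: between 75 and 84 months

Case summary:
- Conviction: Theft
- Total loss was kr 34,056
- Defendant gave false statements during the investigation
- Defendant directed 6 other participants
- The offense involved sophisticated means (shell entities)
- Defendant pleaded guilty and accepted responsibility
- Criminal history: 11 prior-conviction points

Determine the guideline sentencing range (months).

47-56 months

Base offense level for theft: 10.
A1 applies: 10 + 4 = 14.
A2 applies: 14 + 3 = 17.
A3 applies (level before this adjustment is 17 ≥ 16, so +3): 17 + 3 = 20.
A4 applies: 20 − 2 = 18.
A5 applies (level before this adjustment is 18 < 26, so +2): 18 + 2 = 20.
Final offense level: 20.
Criminal history: 11 prior points → Category III (11).
Level 20 falls in the 17-20 band.
Grid: Level 17-20 × Category III = 47-56 months.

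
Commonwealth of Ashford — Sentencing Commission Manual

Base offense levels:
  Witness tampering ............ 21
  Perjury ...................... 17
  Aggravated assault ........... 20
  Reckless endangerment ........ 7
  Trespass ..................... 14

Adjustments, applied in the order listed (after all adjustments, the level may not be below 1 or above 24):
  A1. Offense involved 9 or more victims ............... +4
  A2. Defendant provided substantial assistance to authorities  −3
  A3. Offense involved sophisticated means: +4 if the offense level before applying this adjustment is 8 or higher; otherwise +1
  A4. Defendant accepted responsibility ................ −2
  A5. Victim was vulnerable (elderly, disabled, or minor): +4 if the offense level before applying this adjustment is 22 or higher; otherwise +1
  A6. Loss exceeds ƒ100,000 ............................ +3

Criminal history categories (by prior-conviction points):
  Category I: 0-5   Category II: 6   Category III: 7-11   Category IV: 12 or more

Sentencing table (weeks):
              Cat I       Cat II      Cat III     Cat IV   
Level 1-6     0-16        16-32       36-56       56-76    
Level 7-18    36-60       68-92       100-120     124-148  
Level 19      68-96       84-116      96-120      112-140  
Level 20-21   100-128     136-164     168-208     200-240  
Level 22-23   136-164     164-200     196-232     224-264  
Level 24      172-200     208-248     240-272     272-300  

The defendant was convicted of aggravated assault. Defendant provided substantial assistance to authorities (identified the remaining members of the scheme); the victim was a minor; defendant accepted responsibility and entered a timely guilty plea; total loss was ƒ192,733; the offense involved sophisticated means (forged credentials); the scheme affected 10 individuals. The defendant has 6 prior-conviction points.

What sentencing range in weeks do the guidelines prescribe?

Base offense level for aggravated assault: 20.
A1 applies: 20 + 4 = 24.
A2 applies: 24 − 3 = 21.
A3 applies (level before this adjustment is 21 ≥ 8, so +4): 21 + 4 = 25.
A4 applies: 25 − 2 = 23.
A5 applies (level before this adjustment is 23 ≥ 22, so +4): 23 + 4 = 27.
A6 applies: 27 + 3 = 30.
Level 30 exceeds the maximum of 24; capped at 24.
Final offense level: 24.
Criminal history: 6 prior points → Category II (6).
Level 24 falls in the 24 band.
Grid: Level 24 × Category II = 208-248 weeks.

208-248 weeks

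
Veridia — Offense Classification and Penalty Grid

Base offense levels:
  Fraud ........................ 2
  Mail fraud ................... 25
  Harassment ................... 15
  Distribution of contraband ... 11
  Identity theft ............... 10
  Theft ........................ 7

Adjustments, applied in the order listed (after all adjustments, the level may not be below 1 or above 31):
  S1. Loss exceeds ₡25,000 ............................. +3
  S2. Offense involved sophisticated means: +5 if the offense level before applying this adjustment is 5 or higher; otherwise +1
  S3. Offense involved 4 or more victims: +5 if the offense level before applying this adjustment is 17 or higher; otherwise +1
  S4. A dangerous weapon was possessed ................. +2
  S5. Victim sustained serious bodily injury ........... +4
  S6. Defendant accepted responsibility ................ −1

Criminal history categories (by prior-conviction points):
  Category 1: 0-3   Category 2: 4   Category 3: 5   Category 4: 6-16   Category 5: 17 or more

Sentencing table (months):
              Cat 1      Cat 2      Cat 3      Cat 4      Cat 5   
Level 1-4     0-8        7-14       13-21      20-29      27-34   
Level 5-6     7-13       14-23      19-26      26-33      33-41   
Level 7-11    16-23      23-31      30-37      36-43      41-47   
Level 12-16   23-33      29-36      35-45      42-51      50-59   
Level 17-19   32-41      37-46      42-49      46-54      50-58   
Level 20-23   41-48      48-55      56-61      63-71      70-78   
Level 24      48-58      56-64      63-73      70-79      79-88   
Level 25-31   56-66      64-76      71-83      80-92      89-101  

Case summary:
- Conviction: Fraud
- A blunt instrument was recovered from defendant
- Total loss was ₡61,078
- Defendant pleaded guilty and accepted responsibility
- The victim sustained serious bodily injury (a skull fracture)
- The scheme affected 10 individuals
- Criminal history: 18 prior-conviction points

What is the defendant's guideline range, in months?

41-47 months

Base offense level for fraud: 2.
S1 applies: 2 + 3 = 5.
S2 does not apply.
S3 applies (level before this adjustment is 5 < 17, so +1): 5 + 1 = 6.
S4 applies: 6 + 2 = 8.
S5 applies: 8 + 4 = 12.
S6 applies: 12 − 1 = 11.
Final offense level: 11.
Criminal history: 18 prior points → Category 5 (17+).
Level 11 falls in the 7-11 band.
Grid: Level 7-11 × Category 5 = 41-47 months.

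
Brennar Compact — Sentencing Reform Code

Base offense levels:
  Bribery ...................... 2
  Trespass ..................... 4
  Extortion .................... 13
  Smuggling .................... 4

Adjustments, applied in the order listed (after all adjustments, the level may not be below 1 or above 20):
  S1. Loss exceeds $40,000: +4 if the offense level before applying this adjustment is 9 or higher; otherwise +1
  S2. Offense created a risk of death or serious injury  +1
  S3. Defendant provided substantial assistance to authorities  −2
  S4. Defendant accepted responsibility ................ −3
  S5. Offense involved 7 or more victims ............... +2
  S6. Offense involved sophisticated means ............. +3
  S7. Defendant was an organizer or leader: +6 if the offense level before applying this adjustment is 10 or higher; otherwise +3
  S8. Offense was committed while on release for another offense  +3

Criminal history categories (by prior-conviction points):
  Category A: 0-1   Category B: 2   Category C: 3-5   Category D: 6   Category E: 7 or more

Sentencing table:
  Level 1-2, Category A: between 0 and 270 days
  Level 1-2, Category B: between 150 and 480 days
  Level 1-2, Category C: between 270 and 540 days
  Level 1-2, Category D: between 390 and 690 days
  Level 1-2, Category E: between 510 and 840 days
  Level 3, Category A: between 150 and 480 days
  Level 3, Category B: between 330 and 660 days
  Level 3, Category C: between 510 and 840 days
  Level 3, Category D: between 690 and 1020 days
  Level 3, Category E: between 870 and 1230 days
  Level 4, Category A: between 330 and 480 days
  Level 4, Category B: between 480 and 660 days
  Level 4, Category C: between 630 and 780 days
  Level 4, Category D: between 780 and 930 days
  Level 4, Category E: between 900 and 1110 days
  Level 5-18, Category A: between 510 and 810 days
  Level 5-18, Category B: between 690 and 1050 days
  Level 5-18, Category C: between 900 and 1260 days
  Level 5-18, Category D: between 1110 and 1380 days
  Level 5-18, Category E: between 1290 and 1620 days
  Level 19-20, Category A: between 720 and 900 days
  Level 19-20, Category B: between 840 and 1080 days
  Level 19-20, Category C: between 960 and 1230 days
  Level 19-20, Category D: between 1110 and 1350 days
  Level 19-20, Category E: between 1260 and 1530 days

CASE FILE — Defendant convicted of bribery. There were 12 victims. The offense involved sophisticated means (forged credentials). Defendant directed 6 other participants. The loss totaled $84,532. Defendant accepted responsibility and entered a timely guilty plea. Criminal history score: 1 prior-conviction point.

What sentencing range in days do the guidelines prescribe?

510-810 days

Base offense level for bribery: 2.
S1 applies (level before this adjustment is 2 < 9, so +1): 2 + 1 = 3.
S4 applies: 3 − 3 = 0.
S5 applies: 0 + 2 = 2.
S6 applies: 2 + 3 = 5.
S7 applies (level before this adjustment is 5 < 10, so +3): 5 + 3 = 8.
Final offense level: 8.
Criminal history: 1 prior point → Category A (0-1).
Level 8 falls in the 5-18 band.
Grid: Level 5-18 × Category A = 510-810 days.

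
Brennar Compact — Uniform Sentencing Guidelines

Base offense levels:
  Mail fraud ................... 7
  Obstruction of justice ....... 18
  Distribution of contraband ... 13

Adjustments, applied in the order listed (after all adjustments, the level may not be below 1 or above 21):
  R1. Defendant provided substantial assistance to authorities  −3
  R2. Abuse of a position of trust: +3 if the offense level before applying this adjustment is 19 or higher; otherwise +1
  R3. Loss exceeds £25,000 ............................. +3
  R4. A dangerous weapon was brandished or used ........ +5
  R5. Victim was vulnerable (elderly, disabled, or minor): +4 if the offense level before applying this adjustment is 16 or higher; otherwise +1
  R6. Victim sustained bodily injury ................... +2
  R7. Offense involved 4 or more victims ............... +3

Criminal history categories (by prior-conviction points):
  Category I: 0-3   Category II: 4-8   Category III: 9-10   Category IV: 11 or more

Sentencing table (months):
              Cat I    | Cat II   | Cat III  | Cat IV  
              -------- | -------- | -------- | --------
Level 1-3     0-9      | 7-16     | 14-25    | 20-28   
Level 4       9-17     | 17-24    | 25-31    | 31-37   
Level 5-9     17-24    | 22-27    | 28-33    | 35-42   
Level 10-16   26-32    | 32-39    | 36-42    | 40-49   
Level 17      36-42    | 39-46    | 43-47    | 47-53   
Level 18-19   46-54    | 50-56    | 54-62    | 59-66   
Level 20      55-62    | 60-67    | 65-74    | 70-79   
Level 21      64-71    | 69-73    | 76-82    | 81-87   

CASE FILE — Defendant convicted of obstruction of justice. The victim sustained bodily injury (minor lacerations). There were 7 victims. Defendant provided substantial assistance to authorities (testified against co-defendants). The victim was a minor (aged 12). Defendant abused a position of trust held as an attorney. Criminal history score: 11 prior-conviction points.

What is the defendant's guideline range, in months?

81-87 months

Base offense level for obstruction of justice: 18.
R1 applies: 18 − 3 = 15.
R2 applies (level before this adjustment is 15 < 19, so +1): 15 + 1 = 16.
R3 does not apply.
R5 applies (level before this adjustment is 16 ≥ 16, so +4): 16 + 4 = 20.
R6 applies: 20 + 2 = 22.
R7 applies: 22 + 3 = 25.
Level 25 exceeds the maximum of 21; capped at 21.
Final offense level: 21.
Criminal history: 11 prior points → Category IV (11+).
Level 21 falls in the 21 band.
Grid: Level 21 × Category IV = 81-87 months.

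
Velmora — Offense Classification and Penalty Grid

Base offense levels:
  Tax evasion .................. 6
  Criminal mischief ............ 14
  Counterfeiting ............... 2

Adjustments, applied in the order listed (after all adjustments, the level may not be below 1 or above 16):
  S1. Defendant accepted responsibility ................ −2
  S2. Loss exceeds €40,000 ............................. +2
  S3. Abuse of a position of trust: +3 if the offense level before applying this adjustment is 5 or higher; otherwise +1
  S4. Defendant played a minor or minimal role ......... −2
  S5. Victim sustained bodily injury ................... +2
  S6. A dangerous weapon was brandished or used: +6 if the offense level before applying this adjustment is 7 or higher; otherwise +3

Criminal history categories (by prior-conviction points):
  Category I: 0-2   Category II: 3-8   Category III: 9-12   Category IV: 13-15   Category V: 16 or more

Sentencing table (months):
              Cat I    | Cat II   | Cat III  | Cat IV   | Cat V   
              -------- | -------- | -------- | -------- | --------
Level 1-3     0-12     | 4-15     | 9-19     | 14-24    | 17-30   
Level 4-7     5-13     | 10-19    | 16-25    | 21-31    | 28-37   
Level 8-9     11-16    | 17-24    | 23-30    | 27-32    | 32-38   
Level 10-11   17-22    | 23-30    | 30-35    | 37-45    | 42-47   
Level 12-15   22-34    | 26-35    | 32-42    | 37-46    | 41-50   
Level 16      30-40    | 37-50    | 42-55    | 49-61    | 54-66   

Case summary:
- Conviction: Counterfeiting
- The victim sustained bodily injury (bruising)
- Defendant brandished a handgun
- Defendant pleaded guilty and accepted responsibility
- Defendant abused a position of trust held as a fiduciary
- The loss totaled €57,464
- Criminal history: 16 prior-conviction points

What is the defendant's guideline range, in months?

Base offense level for counterfeiting: 2.
S1 applies: 2 − 2 = 0.
S2 applies: 0 + 2 = 2.
S3 applies (level before this adjustment is 2 < 5, so +1): 2 + 1 = 3.
S5 applies: 3 + 2 = 5.
S6 applies (level before this adjustment is 5 < 7, so +3): 5 + 3 = 8.
Final offense level: 8.
Criminal history: 16 prior points → Category V (16+).
Level 8 falls in the 8-9 band.
Grid: Level 8-9 × Category V = 32-38 months.

32-38 months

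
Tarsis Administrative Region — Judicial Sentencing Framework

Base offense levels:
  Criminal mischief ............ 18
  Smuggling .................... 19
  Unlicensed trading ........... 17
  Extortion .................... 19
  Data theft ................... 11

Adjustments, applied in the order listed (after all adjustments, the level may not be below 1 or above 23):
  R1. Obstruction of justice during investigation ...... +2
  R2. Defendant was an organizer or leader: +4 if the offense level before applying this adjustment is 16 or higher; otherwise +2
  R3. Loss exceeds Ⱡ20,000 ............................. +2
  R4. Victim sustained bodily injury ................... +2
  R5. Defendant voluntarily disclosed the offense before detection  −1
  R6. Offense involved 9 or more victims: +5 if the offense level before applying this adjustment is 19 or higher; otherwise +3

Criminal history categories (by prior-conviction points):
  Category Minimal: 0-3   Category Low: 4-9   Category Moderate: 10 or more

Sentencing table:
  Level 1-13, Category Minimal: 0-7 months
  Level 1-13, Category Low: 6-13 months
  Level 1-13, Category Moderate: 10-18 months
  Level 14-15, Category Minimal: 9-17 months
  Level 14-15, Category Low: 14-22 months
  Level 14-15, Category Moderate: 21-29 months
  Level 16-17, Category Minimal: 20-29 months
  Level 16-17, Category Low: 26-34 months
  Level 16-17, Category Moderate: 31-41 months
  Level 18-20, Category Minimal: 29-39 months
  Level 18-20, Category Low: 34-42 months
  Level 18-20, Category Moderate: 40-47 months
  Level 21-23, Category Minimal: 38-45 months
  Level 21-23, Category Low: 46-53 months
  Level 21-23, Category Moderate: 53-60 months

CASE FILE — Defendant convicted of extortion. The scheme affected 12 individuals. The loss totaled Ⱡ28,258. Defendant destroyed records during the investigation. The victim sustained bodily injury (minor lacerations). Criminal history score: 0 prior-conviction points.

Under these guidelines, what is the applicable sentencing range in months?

38-45 months

Base offense level for extortion: 19.
R1 applies: 19 + 2 = 21.
R2 does not apply.
R3 applies: 21 + 2 = 23.
R4 applies: 23 + 2 = 25.
R5 does not apply.
R6 applies (level before this adjustment is 25 ≥ 19, so +5): 25 + 5 = 30.
Level 30 exceeds the maximum of 23; capped at 23.
Final offense level: 23.
Criminal history: 0 prior points → Category Minimal (0-3).
Level 23 falls in the 21-23 band.
Grid: Level 21-23 × Category Minimal = 38-45 months.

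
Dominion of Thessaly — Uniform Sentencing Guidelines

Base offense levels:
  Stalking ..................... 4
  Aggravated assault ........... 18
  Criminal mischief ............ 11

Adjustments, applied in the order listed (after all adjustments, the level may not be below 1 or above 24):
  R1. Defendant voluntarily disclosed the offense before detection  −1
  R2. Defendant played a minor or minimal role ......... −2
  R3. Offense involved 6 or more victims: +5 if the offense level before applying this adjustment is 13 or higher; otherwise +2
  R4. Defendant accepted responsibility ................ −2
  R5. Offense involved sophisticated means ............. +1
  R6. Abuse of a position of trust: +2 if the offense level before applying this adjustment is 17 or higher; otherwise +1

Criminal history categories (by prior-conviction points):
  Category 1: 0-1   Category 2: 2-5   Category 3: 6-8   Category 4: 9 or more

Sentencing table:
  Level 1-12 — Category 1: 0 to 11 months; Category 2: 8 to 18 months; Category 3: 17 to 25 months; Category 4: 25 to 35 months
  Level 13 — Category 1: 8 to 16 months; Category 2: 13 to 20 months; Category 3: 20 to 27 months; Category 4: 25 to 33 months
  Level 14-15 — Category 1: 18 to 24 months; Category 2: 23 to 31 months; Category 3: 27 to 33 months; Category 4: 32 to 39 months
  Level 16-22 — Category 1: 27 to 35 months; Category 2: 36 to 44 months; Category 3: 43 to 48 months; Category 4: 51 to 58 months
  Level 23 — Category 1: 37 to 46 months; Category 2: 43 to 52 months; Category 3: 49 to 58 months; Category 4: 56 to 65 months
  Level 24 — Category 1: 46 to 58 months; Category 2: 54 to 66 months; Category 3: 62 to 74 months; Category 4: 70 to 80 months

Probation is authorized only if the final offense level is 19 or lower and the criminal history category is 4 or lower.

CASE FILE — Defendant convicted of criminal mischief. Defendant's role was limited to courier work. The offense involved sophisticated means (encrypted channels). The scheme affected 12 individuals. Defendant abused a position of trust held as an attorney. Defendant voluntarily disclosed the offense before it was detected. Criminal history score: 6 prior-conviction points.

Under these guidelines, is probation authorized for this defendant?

Base offense level for criminal mischief: 11.
R1 applies: 11 − 1 = 10.
R2 applies: 10 − 2 = 8.
R3 applies (level before this adjustment is 8 < 13, so +2): 8 + 2 = 10.
R4 does not apply.
R5 applies: 10 + 1 = 11.
R6 applies (level before this adjustment is 11 < 17, so +1): 11 + 1 = 12.
Final offense level: 12.
Criminal history: 6 prior points → Category 3 (6-8).
Level 12 falls in the 1-12 band.
Grid: Level 1-12 × Category 3 = 17-25 months.
Probation check: level 12 ≤ 19 and category 3 ≤ 4 → eligible.

Yes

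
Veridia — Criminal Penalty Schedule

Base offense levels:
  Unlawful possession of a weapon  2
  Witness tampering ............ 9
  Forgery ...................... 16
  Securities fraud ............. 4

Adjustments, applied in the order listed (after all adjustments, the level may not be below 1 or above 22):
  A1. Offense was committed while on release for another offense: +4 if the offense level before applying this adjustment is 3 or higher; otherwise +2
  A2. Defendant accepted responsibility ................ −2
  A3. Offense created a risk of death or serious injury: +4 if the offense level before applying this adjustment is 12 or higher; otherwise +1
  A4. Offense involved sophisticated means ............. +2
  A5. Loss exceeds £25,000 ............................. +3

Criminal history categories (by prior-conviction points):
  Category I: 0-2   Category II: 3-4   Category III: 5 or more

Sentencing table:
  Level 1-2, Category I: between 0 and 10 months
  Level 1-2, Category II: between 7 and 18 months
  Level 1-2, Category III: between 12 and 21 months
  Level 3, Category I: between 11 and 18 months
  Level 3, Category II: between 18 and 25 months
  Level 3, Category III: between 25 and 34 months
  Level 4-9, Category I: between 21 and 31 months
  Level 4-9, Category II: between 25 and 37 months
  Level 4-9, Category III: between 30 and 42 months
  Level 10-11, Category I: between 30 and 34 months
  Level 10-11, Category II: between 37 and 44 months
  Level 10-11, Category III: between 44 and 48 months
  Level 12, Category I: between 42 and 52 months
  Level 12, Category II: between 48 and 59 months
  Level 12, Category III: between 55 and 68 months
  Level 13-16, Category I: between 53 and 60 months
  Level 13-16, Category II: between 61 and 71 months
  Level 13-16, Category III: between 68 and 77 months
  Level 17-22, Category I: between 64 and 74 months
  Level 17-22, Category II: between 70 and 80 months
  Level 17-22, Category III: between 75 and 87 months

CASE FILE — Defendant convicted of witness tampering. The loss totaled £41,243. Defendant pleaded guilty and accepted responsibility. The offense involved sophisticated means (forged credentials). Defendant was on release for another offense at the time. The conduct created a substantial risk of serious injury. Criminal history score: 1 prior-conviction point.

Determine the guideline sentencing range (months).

64-74 months

Base offense level for witness tampering: 9.
A1 applies (level before this adjustment is 9 ≥ 3, so +4): 9 + 4 = 13.
A2 applies: 13 − 2 = 11.
A3 applies (level before this adjustment is 11 < 12, so +1): 11 + 1 = 12.
A4 applies: 12 + 2 = 14.
A5 applies: 14 + 3 = 17.
Final offense level: 17.
Criminal history: 1 prior point → Category I (0-2).
Level 17 falls in the 17-22 band.
Grid: Level 17-22 × Category I = 64-74 months.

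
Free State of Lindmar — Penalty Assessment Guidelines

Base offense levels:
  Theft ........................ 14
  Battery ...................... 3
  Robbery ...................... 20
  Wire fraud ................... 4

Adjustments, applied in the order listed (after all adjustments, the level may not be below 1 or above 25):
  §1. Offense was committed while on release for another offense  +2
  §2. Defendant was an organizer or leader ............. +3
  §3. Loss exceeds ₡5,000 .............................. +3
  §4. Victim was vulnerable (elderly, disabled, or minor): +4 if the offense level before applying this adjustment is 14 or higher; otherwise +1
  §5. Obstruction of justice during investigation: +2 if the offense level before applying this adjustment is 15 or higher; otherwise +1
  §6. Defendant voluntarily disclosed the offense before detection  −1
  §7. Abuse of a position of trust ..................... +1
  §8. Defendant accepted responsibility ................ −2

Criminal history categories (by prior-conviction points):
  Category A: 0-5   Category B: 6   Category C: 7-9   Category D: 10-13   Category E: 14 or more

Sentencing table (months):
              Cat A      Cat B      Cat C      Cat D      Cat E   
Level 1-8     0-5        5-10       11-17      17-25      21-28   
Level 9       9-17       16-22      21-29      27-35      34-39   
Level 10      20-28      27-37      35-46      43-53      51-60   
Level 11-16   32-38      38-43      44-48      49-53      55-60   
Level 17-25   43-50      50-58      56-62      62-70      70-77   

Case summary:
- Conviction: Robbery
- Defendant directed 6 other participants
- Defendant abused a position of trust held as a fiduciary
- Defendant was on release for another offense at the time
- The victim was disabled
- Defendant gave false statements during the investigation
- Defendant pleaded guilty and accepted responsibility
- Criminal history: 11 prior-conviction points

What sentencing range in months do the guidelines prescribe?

62-70 months

Base offense level for robbery: 20.
§1 applies: 20 + 2 = 22.
§2 applies: 22 + 3 = 25.
§3 does not apply.
§4 applies (level before this adjustment is 25 ≥ 14, so +4): 25 + 4 = 29.
§5 applies (level before this adjustment is 29 ≥ 15, so +2): 29 + 2 = 31.
§7 applies: 31 + 1 = 32.
§8 applies: 32 − 2 = 30.
Level 30 exceeds the maximum of 25; capped at 25.
Final offense level: 25.
Criminal history: 11 prior points → Category D (10-13).
Level 25 falls in the 17-25 band.
Grid: Level 17-25 × Category D = 62-70 months.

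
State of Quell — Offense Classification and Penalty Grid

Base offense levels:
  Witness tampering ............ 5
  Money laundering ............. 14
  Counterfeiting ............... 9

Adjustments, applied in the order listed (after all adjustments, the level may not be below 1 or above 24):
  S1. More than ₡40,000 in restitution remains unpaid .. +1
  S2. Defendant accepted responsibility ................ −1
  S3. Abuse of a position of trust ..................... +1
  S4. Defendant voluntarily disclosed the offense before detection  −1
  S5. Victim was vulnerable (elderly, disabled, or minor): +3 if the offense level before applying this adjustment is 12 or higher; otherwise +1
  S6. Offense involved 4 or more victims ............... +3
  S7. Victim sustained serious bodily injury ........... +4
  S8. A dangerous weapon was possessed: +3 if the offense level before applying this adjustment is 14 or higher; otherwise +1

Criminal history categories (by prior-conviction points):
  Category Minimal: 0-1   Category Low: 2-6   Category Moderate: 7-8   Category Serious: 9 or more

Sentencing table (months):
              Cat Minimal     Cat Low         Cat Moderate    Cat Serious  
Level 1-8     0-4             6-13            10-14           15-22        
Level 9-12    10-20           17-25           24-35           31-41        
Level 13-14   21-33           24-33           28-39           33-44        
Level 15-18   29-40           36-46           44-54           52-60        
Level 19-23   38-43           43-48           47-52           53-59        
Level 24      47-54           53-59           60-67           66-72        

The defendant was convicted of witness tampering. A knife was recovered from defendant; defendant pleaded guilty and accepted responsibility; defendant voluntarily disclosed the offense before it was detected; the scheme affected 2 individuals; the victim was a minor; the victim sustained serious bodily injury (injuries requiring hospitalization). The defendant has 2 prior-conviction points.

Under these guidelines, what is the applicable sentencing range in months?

Base offense level for witness tampering: 5.
S2 applies: 5 − 1 = 4.
S4 applies: 4 − 1 = 3.
S5 applies (level before this adjustment is 3 < 12, so +1): 3 + 1 = 4.
S7 applies: 4 + 4 = 8.
S8 applies (level before this adjustment is 8 < 14, so +1): 8 + 1 = 9.
Final offense level: 9.
Criminal history: 2 prior points → Category Low (2-6).
Level 9 falls in the 9-12 band.
Grid: Level 9-12 × Category Low = 17-25 months.

17-25 months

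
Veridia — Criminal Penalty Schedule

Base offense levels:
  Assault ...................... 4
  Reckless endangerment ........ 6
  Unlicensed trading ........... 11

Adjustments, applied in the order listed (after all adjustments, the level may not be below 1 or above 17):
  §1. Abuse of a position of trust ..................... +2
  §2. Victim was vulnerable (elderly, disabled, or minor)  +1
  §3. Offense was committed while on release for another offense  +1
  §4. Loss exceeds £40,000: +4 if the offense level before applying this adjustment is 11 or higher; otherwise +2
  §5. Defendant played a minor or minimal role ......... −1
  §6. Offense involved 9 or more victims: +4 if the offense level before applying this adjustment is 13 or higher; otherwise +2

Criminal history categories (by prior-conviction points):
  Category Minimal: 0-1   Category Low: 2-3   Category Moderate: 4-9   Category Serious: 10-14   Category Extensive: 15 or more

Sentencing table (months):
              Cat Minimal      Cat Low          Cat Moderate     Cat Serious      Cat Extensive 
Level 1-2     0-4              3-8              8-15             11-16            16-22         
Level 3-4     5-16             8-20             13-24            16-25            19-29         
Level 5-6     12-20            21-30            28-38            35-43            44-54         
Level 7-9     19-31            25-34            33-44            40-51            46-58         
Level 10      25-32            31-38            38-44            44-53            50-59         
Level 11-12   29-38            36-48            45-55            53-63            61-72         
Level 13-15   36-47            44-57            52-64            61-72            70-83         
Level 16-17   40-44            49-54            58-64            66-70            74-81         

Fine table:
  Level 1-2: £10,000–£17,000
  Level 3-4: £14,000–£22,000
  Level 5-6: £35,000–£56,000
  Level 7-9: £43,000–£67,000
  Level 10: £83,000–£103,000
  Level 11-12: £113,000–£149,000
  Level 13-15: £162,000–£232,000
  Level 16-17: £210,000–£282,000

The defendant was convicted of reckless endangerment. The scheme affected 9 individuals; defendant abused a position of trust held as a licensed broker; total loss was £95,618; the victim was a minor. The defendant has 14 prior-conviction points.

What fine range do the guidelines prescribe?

Base offense level for reckless endangerment: 6.
§1 applies: 6 + 2 = 8.
§2 applies: 8 + 1 = 9.
§3 does not apply.
§4 applies (level before this adjustment is 9 < 11, so +2): 9 + 2 = 11.
§5 does not apply.
§6 applies (level before this adjustment is 11 < 13, so +2): 11 + 2 = 13.
Final offense level: 13.
Level 13 falls in the 13-15 band.
Fine table: Level 13-15 → £162,000–£232,000.

£162,000–£232,000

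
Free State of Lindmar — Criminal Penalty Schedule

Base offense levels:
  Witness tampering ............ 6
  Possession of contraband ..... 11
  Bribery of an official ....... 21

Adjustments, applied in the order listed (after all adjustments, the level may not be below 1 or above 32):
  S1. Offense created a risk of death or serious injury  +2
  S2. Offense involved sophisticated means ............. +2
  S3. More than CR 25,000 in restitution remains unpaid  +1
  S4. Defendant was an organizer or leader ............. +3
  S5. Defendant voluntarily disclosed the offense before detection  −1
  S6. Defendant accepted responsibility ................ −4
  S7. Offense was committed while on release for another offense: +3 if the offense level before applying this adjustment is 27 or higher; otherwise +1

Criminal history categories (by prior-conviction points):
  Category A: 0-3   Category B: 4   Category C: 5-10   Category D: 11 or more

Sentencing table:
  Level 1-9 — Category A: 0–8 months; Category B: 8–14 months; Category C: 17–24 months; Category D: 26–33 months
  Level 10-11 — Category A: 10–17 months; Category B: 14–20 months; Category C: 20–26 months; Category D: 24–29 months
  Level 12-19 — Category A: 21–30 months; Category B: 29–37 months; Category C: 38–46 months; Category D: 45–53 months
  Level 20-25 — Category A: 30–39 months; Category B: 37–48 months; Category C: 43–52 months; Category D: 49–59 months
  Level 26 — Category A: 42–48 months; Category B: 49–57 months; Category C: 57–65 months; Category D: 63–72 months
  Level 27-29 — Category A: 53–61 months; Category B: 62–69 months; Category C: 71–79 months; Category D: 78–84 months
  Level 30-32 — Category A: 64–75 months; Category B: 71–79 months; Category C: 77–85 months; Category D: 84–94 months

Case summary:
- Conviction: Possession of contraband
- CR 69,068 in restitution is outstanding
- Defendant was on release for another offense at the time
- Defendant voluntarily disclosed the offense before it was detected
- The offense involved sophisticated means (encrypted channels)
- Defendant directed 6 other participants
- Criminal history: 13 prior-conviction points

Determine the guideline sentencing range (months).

Base offense level for possession of contraband: 11.
S2 applies: 11 + 2 = 13.
S3 applies: 13 + 1 = 14.
S4 applies: 14 + 3 = 17.
S5 applies: 17 − 1 = 16.
S6 does not apply.
S7 applies (level before this adjustment is 16 < 27, so +1): 16 + 1 = 17.
Final offense level: 17.
Criminal history: 13 prior points → Category D (11+).
Level 17 falls in the 12-19 band.
Grid: Level 12-19 × Category D = 45-53 months.

45-53 months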